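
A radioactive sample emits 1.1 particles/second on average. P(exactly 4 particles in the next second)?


Poisson(λ=1.1): P(X=4) = e^(-λ)×λ^k/k!
= e^(-1.1) × 1.1^4 / 4!
≈ 0.3328710837 × 1.4641 / 24 ≈ 0.020307

P(X=4) ≈ 0.020307 ≈ 2.03%


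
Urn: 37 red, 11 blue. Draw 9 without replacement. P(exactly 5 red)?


Hypergeometric: C(37,5)×C(11,4)/C(48,9)
= 435897×330/1677106640 = 1307691/15246424

P(X=5) = 1307691/15246424 ≈ 8.58%


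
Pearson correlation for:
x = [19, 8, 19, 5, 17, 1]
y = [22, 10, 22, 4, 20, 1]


n=6, Σx=69, Σy=79, Σxy=1277, Σx²=1101, Σy²=1485
r = (6×1277 - 69×79)/√((6×1101 - 69²)(6×1485 - 79²))
= 2211/√(1845×2669) = 2211/√4924305 ≈ 2211/2219.0775 ≈ 0.9964

r ≈ 0.9964


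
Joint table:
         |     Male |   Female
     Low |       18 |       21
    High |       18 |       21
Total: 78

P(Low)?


P(Low) = (18+21)/78 = 39/78 = 1/2

P(Low) = 1/2 ≈ 50.00%


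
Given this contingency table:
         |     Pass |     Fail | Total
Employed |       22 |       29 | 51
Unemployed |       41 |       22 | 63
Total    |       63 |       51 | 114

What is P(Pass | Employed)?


P(Pass | Employed) = 22/(22+29) = 22/51

P(Pass|Employed) = 22/51 ≈ 43.14%


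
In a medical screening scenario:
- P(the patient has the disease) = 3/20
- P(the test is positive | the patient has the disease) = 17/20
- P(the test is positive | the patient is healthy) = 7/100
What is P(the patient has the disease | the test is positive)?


Using Bayes' theorem:
P(A|B) = P(B|A)·P(A) / P(B)

P(the test is positive) = 17/20 × 3/20 + 7/100 × 17/20
= 51/400 + 119/2000 = 187/1000

P(the patient has the disease|the test is positive) = (51/400) / (187/1000) = 15/22

P(the patient has the disease|the test is positive) = 15/22 ≈ 68.18%


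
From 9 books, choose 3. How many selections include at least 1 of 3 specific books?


Complement: C(9,3) - C(6,3) = 84 - 20 = 64

64


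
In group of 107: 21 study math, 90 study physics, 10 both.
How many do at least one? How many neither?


|A∪B| = 21+90-10 = 101
Neither = 107-101 = 6

At least one: 101; Neither: 6


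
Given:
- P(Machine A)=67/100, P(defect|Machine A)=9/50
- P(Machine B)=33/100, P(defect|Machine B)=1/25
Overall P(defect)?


P(B) = Σ P(B|Aᵢ)×P(Aᵢ)
  9/50×67/100 = 603/5000
  1/25×33/100 = 33/2500
Sum = 669/5000

P(defect) = 669/5000 ≈ 13.38%


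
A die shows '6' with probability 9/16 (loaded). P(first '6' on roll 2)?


Geometric: P(X=2) = (1-p)^(k-1)×p = (7/16)^1×9/16 = 63/256

P(X=2) = 63/256 ≈ 24.61%


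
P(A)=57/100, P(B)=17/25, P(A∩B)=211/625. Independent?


P(A)×P(B) = 969/2500
P(A∩B) = 211/625
Not equal → NOT independent

No, not independent


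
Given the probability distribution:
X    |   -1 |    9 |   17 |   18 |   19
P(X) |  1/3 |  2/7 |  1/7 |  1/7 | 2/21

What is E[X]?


E[X] = Σ x·P(X=x)
= (-1)×(1/3) + (9)×(2/7) + (17)×(1/7) + (18)×(1/7) + (19)×(2/21)
= 190/21

E[X] = 190/21


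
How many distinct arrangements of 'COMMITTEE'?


Letters: 9, freq: {'C': 1, 'O': 1, 'M': 2, 'I': 1, 'T': 2, 'E': 2}
9!/(1!×1!×2!×1!×2!×2!) = 362880/8 = 45360

45360


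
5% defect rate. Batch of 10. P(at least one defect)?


P(all good) = (19/20)^10 = 6131066257801/10240000000000
P(≥1 defect) = 4108933742199/10240000000000

P = 4108933742199/10240000000000 ≈ 40.13%


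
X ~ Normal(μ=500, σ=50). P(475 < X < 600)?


z₁=(475-500)/50=-0.5, z₂=(600-500)/50=2.0
P = Φ(2.0) - Φ(-0.5) = 0.977250 - 0.308538 = 0.668712 ≈ 0.6687

P(475 < X < 600) ≈ 0.6687


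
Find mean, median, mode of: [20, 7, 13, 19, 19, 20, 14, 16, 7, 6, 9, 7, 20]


Sorted: [6, 7, 7, 7, 9, 13, 14, 16, 19, 19, 20, 20, 20]
Mean = 177/13
Median = 14
Freq: {20: 3, 7: 3, 13: 1, 19: 2, 14: 1, 16: 1, 6: 1, 9: 1}
Mode: [7, 20]

Mean=177/13, Median=14, Mode=[7, 20]


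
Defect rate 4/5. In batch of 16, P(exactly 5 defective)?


Binomial: P(X=5) = C(16,5)×p^5×(1-p)^11
= 4368 × 1024/3125 × 1/48828125 = 4472832/152587890625

P(X=5) = 4472832/152587890625 ≈ 0.00%


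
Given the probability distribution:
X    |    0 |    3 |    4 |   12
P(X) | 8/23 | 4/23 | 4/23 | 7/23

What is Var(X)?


E[X] = 112/23
E[X²] = 1108/23
Var(X) = E[X²] - (E[X])² = 1108/23 - 12544/529 = 12940/529

Var(X) = 12940/529 ≈ 24.4612


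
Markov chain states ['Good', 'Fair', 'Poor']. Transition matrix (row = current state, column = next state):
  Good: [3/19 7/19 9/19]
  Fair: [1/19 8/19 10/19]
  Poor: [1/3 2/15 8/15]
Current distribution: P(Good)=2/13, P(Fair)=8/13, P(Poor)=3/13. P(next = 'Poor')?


P(next=Poor) = Σᵢ P(now=i)×P(i→Poor)
= 2/13×9/19 + 8/13×10/19 + 3/13×8/15
= 18/247 + 80/247 + 8/65 = 642/1235

P = 642/1235 ≈ 0.5198


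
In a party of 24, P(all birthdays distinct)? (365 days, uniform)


P(all different) = Π(365-i)/365 for i=0..23
= (365/365)×(364/365)×...×(342/365)
= 0.461656

P ≈ 0.4617 ≈ 46.17%


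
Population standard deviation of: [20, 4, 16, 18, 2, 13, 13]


Mean = 86/7
  (20-86/7)²=2916/49
  (4-86/7)²=3364/49
  (16-86/7)²=676/49
  (18-86/7)²=1600/49
  (2-86/7)²=5184/49
  (13-86/7)²=25/49
  (13-86/7)²=25/49
Σ(x-μ)² = 1970/7
σ² = (1970/7)/7 = 1970/49

σ = √(1970/49) ≈ 6.3407


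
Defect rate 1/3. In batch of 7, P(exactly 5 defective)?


Binomial: P(X=5) = C(7,5)×p^5×(1-p)^2
= 21 × 1/243 × 4/9 = 28/729

P(X=5) = 28/729 ≈ 3.84%


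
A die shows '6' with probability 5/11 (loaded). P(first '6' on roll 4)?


Geometric: P(X=4) = (1-p)^(k-1)×p = (6/11)^3×5/11 = 1080/14641

P(X=4) = 1080/14641 ≈ 7.38%


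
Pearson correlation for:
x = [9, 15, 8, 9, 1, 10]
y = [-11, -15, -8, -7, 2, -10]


n=6, Σx=52, Σy=-49, Σxy=-549, Σx²=552, Σy²=563
r = (6×(-549) - 52×(-49))/√((6×552 - 52²)(6×563 - (-49)²))
= -746/√(608×977) = -746/√594016 ≈ -746/770.7243 ≈ -0.9679

r ≈ -0.9679


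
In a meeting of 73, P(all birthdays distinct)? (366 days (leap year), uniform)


P(all different) = Π(366-i)/366 for i=0..72
= (366/366)×(365/366)×...×(294/366)
= 0.000449

P ≈ 0.0004 ≈ 0.04%


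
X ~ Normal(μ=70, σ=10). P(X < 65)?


z = (65-70)/10 = -0.5
P(Z < -0.5) = 0.3085

P(X < 65) ≈ 0.3085


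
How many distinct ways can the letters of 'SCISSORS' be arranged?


Letters: 8, freq: {'S': 4, 'C': 1, 'I': 1, 'O': 1, 'R': 1}
8!/(4!×1!×1!×1!×1!) = 40320/24 = 1680

1680


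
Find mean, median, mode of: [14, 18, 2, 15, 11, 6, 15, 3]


Sorted: [2, 3, 6, 11, 14, 15, 15, 18]
Mean = 84/8 = 21/2
Median = 25/2
Freq: {14: 1, 18: 1, 2: 1, 15: 2, 11: 1, 6: 1, 3: 1}
Mode: [15]

Mean=21/2, Median=25/2, Mode=15


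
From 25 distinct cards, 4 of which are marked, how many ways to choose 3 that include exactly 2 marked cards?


Choose 2 of the 4 marked cards and 1 of the other 21 cards:
C(4,2)×C(21,1) = 6×21 = 126

126


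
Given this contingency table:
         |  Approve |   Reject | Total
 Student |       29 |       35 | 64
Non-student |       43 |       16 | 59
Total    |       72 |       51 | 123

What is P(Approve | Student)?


P(Approve | Student) = 29/(29+35) = 29/64

P(Approve|Student) = 29/64 ≈ 45.31%


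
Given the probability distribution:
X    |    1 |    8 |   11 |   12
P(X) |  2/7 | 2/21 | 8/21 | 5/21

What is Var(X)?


E[X] = 170/21
E[X²] = 1822/21
Var(X) = E[X²] - (E[X])² = 1822/21 - 28900/441 = 9362/441

Var(X) = 9362/441 ≈ 21.2290


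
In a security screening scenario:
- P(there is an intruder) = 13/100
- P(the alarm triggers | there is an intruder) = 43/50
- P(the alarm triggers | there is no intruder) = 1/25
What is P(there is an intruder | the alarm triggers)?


Using Bayes' theorem:
P(A|B) = P(B|A)·P(A) / P(B)

P(the alarm triggers) = 43/50 × 13/100 + 1/25 × 87/100
= 559/5000 + 87/2500 = 733/5000

P(there is an intruder|the alarm triggers) = (559/5000) / (733/5000) = 559/733

P(there is an intruder|the alarm triggers) = 559/733 ≈ 76.26%


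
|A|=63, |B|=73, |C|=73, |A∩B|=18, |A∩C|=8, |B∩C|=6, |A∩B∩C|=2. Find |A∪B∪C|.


|A∪B∪C| = 63+73+73-18-8-6+2 = 179

|A∪B∪C| = 179


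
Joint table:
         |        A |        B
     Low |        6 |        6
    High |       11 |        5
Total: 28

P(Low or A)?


P(Low∨A) = P(Low) + P(A) - P(Low∧A)
= (12 + 17 - 6)/28 = 23/28

P = 23/28 ≈ 82.14%


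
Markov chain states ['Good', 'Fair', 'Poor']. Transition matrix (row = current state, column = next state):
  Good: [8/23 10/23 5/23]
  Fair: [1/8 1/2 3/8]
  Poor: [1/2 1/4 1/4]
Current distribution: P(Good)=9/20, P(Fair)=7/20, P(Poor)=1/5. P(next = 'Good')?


P(next=Good) = Σᵢ P(now=i)×P(i→Good)
= 9/20×8/23 + 7/20×1/8 + 1/5×1/2
= 18/115 + 7/160 + 1/10 = 221/736

P = 221/736 ≈ 0.3003


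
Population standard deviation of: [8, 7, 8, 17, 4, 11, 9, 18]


Mean = 82/8 = 41/4
  (8-41/4)²=81/16
  (7-41/4)²=169/16
  (8-41/4)²=81/16
  (17-41/4)²=729/16
  (4-41/4)²=625/16
  (11-41/4)²=9/16
  (9-41/4)²=25/16
  (18-41/4)²=961/16
Σ(x-μ)² = 335/2
σ² = (335/2)/8 = 335/16

σ = √(335/16) ≈ 4.5758


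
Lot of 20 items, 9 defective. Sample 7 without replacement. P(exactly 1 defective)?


Hypergeometric: C(9,1)×C(11,6)/C(20,7)
= 9×462/77520 = 693/12920

P(X=1) = 693/12920 ≈ 5.36%


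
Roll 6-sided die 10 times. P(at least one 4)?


P(no 4)^10 = (5/6)^10 = 9765625/60466176
P(≥1) = 1 - 9765625/60466176 = 50700551/60466176

P = 50700551/60466176 ≈ 83.85%


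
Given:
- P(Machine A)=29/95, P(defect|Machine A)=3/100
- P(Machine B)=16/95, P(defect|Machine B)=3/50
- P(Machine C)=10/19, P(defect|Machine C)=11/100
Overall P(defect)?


P(B) = Σ P(B|Aᵢ)×P(Aᵢ)
  3/100×29/95 = 87/9500
  3/50×16/95 = 24/2375
  11/100×10/19 = 11/190
Sum = 733/9500

P(defect) = 733/9500 ≈ 7.72%


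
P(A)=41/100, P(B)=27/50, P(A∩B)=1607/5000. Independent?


P(A)×P(B) = 1107/5000
P(A∩B) = 1607/5000
Not equal → NOT independent

No, not independent


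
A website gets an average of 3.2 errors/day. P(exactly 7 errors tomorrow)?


Poisson(λ=3.2): P(X=7) = e^(-λ)×λ^k/k!
= e^(-3.2) × 3.2^7 / 7!
≈ 0.04076220398 × 3435.9738368 / 5040 ≈ 0.027789

P(X=7) ≈ 0.027789 ≈ 2.78%


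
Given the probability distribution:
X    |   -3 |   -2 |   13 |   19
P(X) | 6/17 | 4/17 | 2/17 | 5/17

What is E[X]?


E[X] = Σ x·P(X=x)
= (-3)×(6/17) + (-2)×(4/17) + (13)×(2/17) + (19)×(5/17)
= 95/17

E[X] = 95/17


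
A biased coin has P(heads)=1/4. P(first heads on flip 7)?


Geometric: P(X=7) = (1-p)^(k-1)×p = (3/4)^6×1/4 = 729/16384

P(X=7) = 729/16384 ≈ 4.45%


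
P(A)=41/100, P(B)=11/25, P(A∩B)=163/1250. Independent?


P(A)×P(B) = 451/2500
P(A∩B) = 163/1250
Not equal → NOT independent

No, not independent


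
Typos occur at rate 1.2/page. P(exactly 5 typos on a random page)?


Poisson(λ=1.2): P(X=5) = e^(-λ)×λ^k/k!
= e^(-1.2) × 1.2^5 / 5!
≈ 0.3011942119 × 2.48832 / 120 ≈ 0.006246

P(X=5) ≈ 0.006246 ≈ 0.62%


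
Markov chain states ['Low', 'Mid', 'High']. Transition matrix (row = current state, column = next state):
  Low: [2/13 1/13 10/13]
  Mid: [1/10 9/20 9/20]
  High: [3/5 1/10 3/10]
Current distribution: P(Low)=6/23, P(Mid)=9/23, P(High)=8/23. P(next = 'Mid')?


P(next=Mid) = Σᵢ P(now=i)×P(i→Mid)
= 6/23×1/13 + 9/23×9/20 + 8/23×1/10
= 6/299 + 81/460 + 4/115 = 1381/5980

P = 1381/5980 ≈ 0.2309


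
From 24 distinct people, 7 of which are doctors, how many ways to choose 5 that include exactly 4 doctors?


Choose 4 of the 7 doctors and 1 of the other 17 people:
C(7,4)×C(17,1) = 35×17 = 595

595


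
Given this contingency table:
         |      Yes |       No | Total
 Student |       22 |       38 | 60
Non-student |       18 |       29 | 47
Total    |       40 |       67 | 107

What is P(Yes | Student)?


P(Yes | Student) = 22/(22+38) = 22/60 = 11/30

P(Yes|Student) = 11/30 ≈ 36.67%


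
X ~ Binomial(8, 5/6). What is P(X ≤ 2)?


P(X ≤ 2) = Σ P(X=i) for i=0..2
P(X=0) = 1/1679616
P(X=1) = 5/209952
P(X=2) = 175/419904
Sum = 247/559872

P(X ≤ 2) = 247/559872 ≈ 0.04%


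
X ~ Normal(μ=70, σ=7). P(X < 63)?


z = (63-70)/7 = -1.0
P(Z < -1.0) = 0.1587

P(X < 63) ≈ 0.1587


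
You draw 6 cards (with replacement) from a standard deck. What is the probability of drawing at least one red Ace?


P(not a red Ace) = 50/52 = 25/26
P(none in 6 draws) = (25/26)^6 = 244140625/308915776
P(≥1 red Ace) = 1 - 244140625/308915776 = 64775151/308915776

P = 64775151/308915776 ≈ 20.97%


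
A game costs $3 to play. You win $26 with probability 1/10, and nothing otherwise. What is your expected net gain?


E[gain] = (26-3)×1/10 + (-3)×9/10
= 23/10 - 27/10 = -2/5

Expected net gain = $-2/5 ≈ $-0.40


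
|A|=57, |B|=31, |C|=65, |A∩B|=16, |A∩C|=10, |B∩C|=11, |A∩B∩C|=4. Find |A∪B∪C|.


|A∪B∪C| = 57+31+65-16-10-11+4 = 120

|A∪B∪C| = 120


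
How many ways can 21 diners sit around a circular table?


Circular arrangements of 21 distinct objects: fix one position to break rotational symmetry.
(n-1)! = 20! = 2432902008176640000

2432902008176640000


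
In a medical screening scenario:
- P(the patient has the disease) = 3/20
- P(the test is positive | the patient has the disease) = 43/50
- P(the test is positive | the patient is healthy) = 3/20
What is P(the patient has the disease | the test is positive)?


Using Bayes' theorem:
P(A|B) = P(B|A)·P(A) / P(B)

P(the test is positive) = 43/50 × 3/20 + 3/20 × 17/20
= 129/1000 + 51/400 = 513/2000

P(the patient has the disease|the test is positive) = (129/1000) / (513/2000) = 86/171

P(the patient has the disease|the test is positive) = 86/171 ≈ 50.29%


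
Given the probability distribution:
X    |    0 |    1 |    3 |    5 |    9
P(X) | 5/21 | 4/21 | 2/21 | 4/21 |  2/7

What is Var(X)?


E[X] = 4
E[X²] = 608/21
Var(X) = E[X²] - (E[X])² = 608/21 - 16 = 272/21

Var(X) = 272/21 ≈ 12.9524


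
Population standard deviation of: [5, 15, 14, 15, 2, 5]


Mean = 56/6 = 28/3
  (5-28/3)²=169/9
  (15-28/3)²=289/9
  (14-28/3)²=196/9
  (15-28/3)²=289/9
  (2-28/3)²=484/9
  (5-28/3)²=169/9
Σ(x-μ)² = 532/3
σ² = (532/3)/6 = 266/9

σ = √(266/9) ≈ 5.4365


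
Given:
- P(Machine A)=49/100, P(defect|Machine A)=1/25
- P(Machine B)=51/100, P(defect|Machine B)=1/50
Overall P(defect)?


P(B) = Σ P(B|Aᵢ)×P(Aᵢ)
  1/25×49/100 = 49/2500
  1/50×51/100 = 51/5000
Sum = 149/5000

P(defect) = 149/5000 ≈ 2.98%


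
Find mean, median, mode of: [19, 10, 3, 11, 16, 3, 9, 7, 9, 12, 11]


Sorted: [3, 3, 7, 9, 9, 10, 11, 11, 12, 16, 19]
Mean = 110/11 = 10
Median = 10
Freq: {19: 1, 10: 1, 3: 2, 11: 2, 16: 1, 9: 2, 7: 1, 12: 1}
Mode: [3, 9, 11]

Mean=10, Median=10, Mode=[3, 9, 11]


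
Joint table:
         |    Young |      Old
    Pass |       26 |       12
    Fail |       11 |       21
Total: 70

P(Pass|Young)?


P(Pass|Young) = 26/(26+11) = 26/37

P = 26/37 ≈ 70.27%


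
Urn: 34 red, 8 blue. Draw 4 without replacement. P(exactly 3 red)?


Hypergeometric: C(34,3)×C(8,1)/C(42,4)
= 5984×8/111930 = 23936/55965

P(X=3) = 23936/55965 ≈ 42.77%


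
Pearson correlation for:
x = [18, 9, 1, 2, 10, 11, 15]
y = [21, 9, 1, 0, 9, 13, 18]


n=7, Σx=66, Σy=71, Σxy=963, Σx²=856, Σy²=1097
r = (7×963 - 66×71)/√((7×856 - 66²)(7×1097 - 71²))
= 2055/√(1636×2638) = 2055/√4315768 ≈ 2055/2077.4427 ≈ 0.9892

r ≈ 0.9892


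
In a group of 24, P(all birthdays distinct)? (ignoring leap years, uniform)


P(all different) = Π(365-i)/365 for i=0..23
= (365/365)×(364/365)×...×(342/365)
= 0.461656

P ≈ 0.4617 ≈ 46.17%


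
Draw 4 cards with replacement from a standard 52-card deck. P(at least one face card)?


P(not a face card) = 40/52 = 10/13
P(none in 4 draws) = (10/13)^4 = 10000/28561
P(≥1 face card) = 1 - 10000/28561 = 18561/28561

P = 18561/28561 ≈ 64.99%


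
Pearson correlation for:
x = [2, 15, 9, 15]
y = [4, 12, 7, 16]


n=4, Σx=41, Σy=39, Σxy=491, Σx²=535, Σy²=465
r = (4×491 - 41×39)/√((4×535 - 41²)(4×465 - 39²))
= 365/√(459×339) = 365/√155601 ≈ 365/394.4629 ≈ 0.9253

r ≈ 0.9253


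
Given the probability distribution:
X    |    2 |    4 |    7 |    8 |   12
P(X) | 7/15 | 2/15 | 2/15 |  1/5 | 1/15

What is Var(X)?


E[X] = 24/5
E[X²] = 494/15
Var(X) = E[X²] - (E[X])² = 494/15 - 576/25 = 742/75

Var(X) = 742/75 ≈ 9.8933


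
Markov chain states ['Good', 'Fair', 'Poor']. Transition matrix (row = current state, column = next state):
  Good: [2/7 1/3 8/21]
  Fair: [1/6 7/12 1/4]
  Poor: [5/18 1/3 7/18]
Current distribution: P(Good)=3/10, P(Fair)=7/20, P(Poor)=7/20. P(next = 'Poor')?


P(next=Poor) = Σᵢ P(now=i)×P(i→Poor)
= 3/10×8/21 + 7/20×1/4 + 7/20×7/18
= 4/35 + 7/80 + 49/360 = 1703/5040

P = 1703/5040 ≈ 0.3379


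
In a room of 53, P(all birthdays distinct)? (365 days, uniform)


P(all different) = Π(365-i)/365 for i=0..52
= (365/365)×(364/365)×...×(313/365)
= 0.018862

P ≈ 0.0189 ≈ 1.89%


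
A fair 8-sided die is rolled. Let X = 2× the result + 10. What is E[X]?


E[die] = (1+8)/2 = 9/2
E[X] = 2×9/2 + 10 = 19

E[X] = 19


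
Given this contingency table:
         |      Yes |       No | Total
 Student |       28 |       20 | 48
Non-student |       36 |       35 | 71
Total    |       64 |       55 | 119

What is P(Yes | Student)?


P(Yes | Student) = 28/(28+20) = 28/48 = 7/12

P(Yes|Student) = 7/12 ≈ 58.33%


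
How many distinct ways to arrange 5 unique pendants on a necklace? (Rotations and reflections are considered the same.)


Free circular arrangements: rotations and reflections both identified.
(n-1)!/2 = 4!/2 = 24/2 = 12

12


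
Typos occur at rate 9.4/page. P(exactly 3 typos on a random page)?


Poisson(λ=9.4): P(X=3) = e^(-λ)×λ^k/k!
= e^(-9.4) × 9.4^3 / 3!
≈ 8.272406556e-05 × 830.584 / 6 ≈ 0.011452

P(X=3) ≈ 0.011452 ≈ 1.15%


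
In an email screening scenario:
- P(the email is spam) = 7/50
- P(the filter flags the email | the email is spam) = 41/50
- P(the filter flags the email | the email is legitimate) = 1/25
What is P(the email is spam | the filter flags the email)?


Using Bayes' theorem:
P(A|B) = P(B|A)·P(A) / P(B)

P(the filter flags the email) = 41/50 × 7/50 + 1/25 × 43/50
= 287/2500 + 43/1250 = 373/2500

P(the email is spam|the filter flags the email) = (287/2500) / (373/2500) = 287/373

P(the email is spam|the filter flags the email) = 287/373 ≈ 76.94%


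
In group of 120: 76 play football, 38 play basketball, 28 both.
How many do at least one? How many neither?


|A∪B| = 76+38-28 = 86
Neither = 120-86 = 34

At least one: 86; Neither: 34


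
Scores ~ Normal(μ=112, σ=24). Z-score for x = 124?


z = (x - μ)/σ = (124 - 112)/24 = 0.5

z = 0.5


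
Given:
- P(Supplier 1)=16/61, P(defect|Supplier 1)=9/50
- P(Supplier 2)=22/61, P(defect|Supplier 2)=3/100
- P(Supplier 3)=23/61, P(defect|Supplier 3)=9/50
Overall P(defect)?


P(B) = Σ P(B|Aᵢ)×P(Aᵢ)
  9/50×16/61 = 72/1525
  3/100×22/61 = 33/3050
  9/50×23/61 = 207/3050
Sum = 192/1525

P(defect) = 192/1525 ≈ 12.59%


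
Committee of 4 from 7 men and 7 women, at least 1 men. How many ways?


Count by #men:
  1M,3W: C(7,1)×C(7,3)=245
  2M,2W: C(7,2)×C(7,2)=441
  3M,1W: C(7,3)×C(7,1)=245
  4M,0W: C(7,4)×C(7,0)=35
Total = 966

966


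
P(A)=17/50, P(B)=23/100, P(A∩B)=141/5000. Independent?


P(A)×P(B) = 391/5000
P(A∩B) = 141/5000
Not equal → NOT independent

No, not independent


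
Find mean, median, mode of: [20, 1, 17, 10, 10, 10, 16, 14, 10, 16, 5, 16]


Sorted: [1, 5, 10, 10, 10, 10, 14, 16, 16, 16, 17, 20]
Mean = 145/12
Median = 12
Freq: {20: 1, 1: 1, 17: 1, 10: 4, 16: 3, 14: 1, 5: 1}
Mode: [10]

Mean=145/12, Median=12, Mode=10


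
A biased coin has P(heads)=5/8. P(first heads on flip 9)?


Geometric: P(X=9) = (1-p)^(k-1)×p = (3/8)^8×5/8 = 32805/134217728

P(X=9) = 32805/134217728 ≈ 0.02%


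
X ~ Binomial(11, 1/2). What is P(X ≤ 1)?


P(X ≤ 1) = Σ P(X=i) for i=0..1
P(X=0) = 1/2048
P(X=1) = 11/2048
Sum = 3/512

P(X ≤ 1) = 3/512 ≈ 0.59%


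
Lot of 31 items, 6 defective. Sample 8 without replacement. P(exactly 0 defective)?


Hypergeometric: C(6,0)×C(25,8)/C(31,8)
= 1×1081575/7888725 = 4807/35061

P(X=0) = 4807/35061 ≈ 13.71%


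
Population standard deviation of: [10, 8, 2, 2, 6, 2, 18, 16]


Mean = 64/8 = 8
  (10-8)²=4
  (8-8)²=0
  (2-8)²=36
  (2-8)²=36
  (6-8)²=4
  (2-8)²=36
  (18-8)²=100
  (16-8)²=64
Σ(x-μ)² = 280
σ² = 280/8 = 35

σ = √(35) ≈ 5.9161


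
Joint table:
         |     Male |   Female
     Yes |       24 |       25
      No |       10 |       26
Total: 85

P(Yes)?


P(Yes) = (24+25)/85 = 49/85

P(Yes) = 49/85 ≈ 57.65%


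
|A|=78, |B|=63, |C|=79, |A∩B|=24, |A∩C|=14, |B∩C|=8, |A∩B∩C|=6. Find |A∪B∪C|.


|A∪B∪C| = 78+63+79-24-14-8+6 = 180

|A∪B∪C| = 180


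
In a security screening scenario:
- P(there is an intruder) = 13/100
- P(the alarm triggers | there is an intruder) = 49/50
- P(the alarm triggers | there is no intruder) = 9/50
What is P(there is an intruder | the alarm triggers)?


Using Bayes' theorem:
P(A|B) = P(B|A)·P(A) / P(B)

P(the alarm triggers) = 49/50 × 13/100 + 9/50 × 87/100
= 637/5000 + 783/5000 = 71/250

P(there is an intruder|the alarm triggers) = (637/5000) / (71/250) = 637/1420

P(there is an intruder|the alarm triggers) = 637/1420 ≈ 44.86%


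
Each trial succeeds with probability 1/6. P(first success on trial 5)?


Geometric: P(X=5) = (1-p)^(k-1)×p = (5/6)^4×1/6 = 625/7776

P(X=5) = 625/7776 ≈ 8.04%


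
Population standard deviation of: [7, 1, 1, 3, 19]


Mean = 31/5
  (7-31/5)²=16/25
  (1-31/5)²=676/25
  (1-31/5)²=676/25
  (3-31/5)²=256/25
  (19-31/5)²=4096/25
Σ(x-μ)² = 1144/5
σ² = (1144/5)/5 = 1144/25

σ = √(1144/25) ≈ 6.7646


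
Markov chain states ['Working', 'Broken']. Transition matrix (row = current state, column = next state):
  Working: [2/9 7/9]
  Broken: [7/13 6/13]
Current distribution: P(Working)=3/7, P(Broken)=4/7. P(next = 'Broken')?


P(next=Broken) = Σᵢ P(now=i)×P(i→Broken)
= 3/7×7/9 + 4/7×6/13
= 1/3 + 24/91 = 163/273

P = 163/273 ≈ 0.5971


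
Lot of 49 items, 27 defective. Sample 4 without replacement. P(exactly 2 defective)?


Hypergeometric: C(27,2)×C(22,2)/C(49,4)
= 351×231/211876 = 11583/30268

P(X=2) = 11583/30268 ≈ 38.27%


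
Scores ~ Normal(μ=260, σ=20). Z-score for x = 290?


z = (x - μ)/σ = (290 - 260)/20 = 1.5

z = 1.5


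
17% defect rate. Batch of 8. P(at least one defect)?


P(all good) = (83/100)^8 = 2252292232139041/10000000000000000
P(≥1 defect) = 7747707767860959/10000000000000000

P = 7747707767860959/10000000000000000 ≈ 77.48%


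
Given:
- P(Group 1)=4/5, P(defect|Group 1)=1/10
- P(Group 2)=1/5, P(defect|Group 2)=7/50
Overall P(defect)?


P(B) = Σ P(B|Aᵢ)×P(Aᵢ)
  1/10×4/5 = 2/25
  7/50×1/5 = 7/250
Sum = 27/250

P(defect) = 27/250 ≈ 10.80%


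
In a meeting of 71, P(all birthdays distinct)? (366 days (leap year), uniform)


P(all different) = Π(366-i)/366 for i=0..70
= (366/366)×(365/366)×...×(296/366)
= 0.000694

P ≈ 0.0007 ≈ 0.07%


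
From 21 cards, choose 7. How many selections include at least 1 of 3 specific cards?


Complement: C(21,7) - C(18,7) = 116280 - 31824 = 84456

84456


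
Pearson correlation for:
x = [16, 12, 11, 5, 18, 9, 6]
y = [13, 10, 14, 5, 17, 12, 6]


n=7, Σx=77, Σy=77, Σxy=957, Σx²=987, Σy²=959
r = (7×957 - 77×77)/√((7×987 - 77²)(7×959 - 77²))
= 770/√(980×784) = 770/√768320 ≈ 770/876.5386 ≈ 0.8785

r ≈ 0.8785


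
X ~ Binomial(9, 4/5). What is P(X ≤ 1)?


P(X ≤ 1) = Σ P(X=i) for i=0..1
P(X=0) = 1/1953125
P(X=1) = 36/1953125
Sum = 37/1953125

P(X ≤ 1) = 37/1953125 ≈ 0.00%


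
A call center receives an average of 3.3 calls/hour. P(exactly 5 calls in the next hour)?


Poisson(λ=3.3): P(X=5) = e^(-λ)×λ^k/k!
= e^(-3.3) × 3.3^5 / 5!
≈ 0.0368831674 × 391.35393 / 120 ≈ 0.120286

P(X=5) ≈ 0.120286 ≈ 12.03%


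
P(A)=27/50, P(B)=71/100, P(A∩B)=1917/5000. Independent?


P(A)×P(B) = 1917/5000
P(A∩B) = 1917/5000
Equal ✓ → Independent

Yes, independent


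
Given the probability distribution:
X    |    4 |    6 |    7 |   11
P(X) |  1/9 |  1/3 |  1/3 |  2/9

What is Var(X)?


E[X] = 65/9
E[X²] = 57
Var(X) = E[X²] - (E[X])² = 57 - 4225/81 = 392/81

Var(X) = 392/81 ≈ 4.8395


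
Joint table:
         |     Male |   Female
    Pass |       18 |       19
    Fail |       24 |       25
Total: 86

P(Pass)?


P(Pass) = (18+19)/86 = 37/86

P(Pass) = 37/86 ≈ 43.02%


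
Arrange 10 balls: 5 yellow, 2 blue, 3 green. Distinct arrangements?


10!/(5!×2!×3!) = 2520

2520


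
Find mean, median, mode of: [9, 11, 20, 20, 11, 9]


Sorted: [9, 9, 11, 11, 20, 20]
Mean = 80/6 = 40/3
Median = 11
Freq: {9: 2, 11: 2, 20: 2}
Mode: [9, 11, 20]

Mean=40/3, Median=11, Mode=[9, 11, 20]


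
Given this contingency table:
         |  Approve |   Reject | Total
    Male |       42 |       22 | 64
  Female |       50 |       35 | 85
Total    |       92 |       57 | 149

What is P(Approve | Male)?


P(Approve | Male) = 42/(42+22) = 42/64 = 21/32

P(Approve|Male) = 21/32 ≈ 65.62%


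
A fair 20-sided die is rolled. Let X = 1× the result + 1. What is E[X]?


E[die] = (1+20)/2 = 21/2
E[X] = 1×21/2 + 1 = 23/2

E[X] = 23/2


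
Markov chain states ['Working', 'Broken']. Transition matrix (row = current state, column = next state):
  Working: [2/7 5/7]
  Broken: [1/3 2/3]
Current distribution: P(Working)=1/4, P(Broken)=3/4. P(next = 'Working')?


P(next=Working) = Σᵢ P(now=i)×P(i→Working)
= 1/4×2/7 + 3/4×1/3
= 1/14 + 1/4 = 9/28

P = 9/28 ≈ 0.3214


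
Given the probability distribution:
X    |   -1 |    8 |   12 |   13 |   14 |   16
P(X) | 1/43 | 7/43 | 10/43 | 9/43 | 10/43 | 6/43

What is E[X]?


E[X] = Σ x·P(X=x)
= (-1)×(1/43) + (8)×(7/43) + (12)×(10/43) + (13)×(9/43) + (14)×(10/43) + (16)×(6/43)
= 528/43

E[X] = 528/43


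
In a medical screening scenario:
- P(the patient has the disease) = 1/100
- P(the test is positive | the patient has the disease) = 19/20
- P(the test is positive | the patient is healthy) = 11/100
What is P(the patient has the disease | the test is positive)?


Using Bayes' theorem:
P(A|B) = P(B|A)·P(A) / P(B)

P(the test is positive) = 19/20 × 1/100 + 11/100 × 99/100
= 19/2000 + 1089/10000 = 74/625

P(the patient has the disease|the test is positive) = (19/2000) / (74/625) = 95/1184

P(the patient has the disease|the test is positive) = 95/1184 ≈ 8.02%


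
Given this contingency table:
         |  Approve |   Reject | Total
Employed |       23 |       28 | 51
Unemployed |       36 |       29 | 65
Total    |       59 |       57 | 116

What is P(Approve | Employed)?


P(Approve | Employed) = 23/(23+28) = 23/51

P(Approve|Employed) = 23/51 ≈ 45.10%


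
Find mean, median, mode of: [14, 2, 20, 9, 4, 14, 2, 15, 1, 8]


Sorted: [1, 2, 2, 4, 8, 9, 14, 14, 15, 20]
Mean = 89/10
Median = 17/2
Freq: {14: 2, 2: 2, 20: 1, 9: 1, 4: 1, 15: 1, 1: 1, 8: 1}
Mode: [2, 14]

Mean=89/10, Median=17/2, Mode=[2, 14]


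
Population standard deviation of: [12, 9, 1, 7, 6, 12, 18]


Mean = 65/7
  (12-65/7)²=361/49
  (9-65/7)²=4/49
  (1-65/7)²=3364/49
  (7-65/7)²=256/49
  (6-65/7)²=529/49
  (12-65/7)²=361/49
  (18-65/7)²=3721/49
Σ(x-μ)² = 1228/7
σ² = (1228/7)/7 = 1228/49

σ = √(1228/49) ≈ 5.0061


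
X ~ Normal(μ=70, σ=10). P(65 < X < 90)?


z₁=(65-70)/10=-0.5, z₂=(90-70)/10=2.0
P = Φ(2.0) - Φ(-0.5) = 0.977250 - 0.308538 = 0.668712 ≈ 0.6687

P(65 < X < 90) ≈ 0.6687


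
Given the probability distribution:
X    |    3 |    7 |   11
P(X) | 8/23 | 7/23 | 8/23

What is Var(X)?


E[X] = 7
E[X²] = 1383/23
Var(X) = E[X²] - (E[X])² = 1383/23 - 49 = 256/23

Var(X) = 256/23 ≈ 11.1304


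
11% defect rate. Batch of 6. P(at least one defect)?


P(all good) = (89/100)^6 = 496981290961/1000000000000
P(≥1 defect) = 503018709039/1000000000000

P = 503018709039/1000000000000 ≈ 50.30%


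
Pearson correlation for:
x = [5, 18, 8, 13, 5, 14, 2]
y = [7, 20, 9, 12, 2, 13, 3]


n=7, Σx=65, Σy=66, Σxy=821, Σx²=807, Σy²=856
r = (7×821 - 65×66)/√((7×807 - 65²)(7×856 - 66²))
= 1457/√(1424×1636) = 1457/√2329664 ≈ 1457/1526.3237 ≈ 0.9546

r ≈ 0.9546


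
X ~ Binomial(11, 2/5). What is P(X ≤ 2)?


P(X ≤ 2) = Σ P(X=i) for i=0..2
P(X=0) = 177147/48828125
P(X=1) = 1299078/48828125
P(X=2) = 866052/9765625
Sum = 1161297/9765625

P(X ≤ 2) = 1161297/9765625 ≈ 11.89%


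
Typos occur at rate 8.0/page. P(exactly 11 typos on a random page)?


Poisson(λ=8.0): P(X=11) = e^(-λ)×λ^k/k!
= e^(-8.0) × 8.0^11 / 11!
≈ 0.0003354626279 × 8589934592 / 39916800 ≈ 0.072190

P(X=11) ≈ 0.072190 ≈ 7.22%


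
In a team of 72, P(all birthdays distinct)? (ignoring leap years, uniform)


P(all different) = Π(365-i)/365 for i=0..71
= (365/365)×(364/365)×...×(294/365)
= 0.000547

P ≈ 0.0005 ≈ 0.05%


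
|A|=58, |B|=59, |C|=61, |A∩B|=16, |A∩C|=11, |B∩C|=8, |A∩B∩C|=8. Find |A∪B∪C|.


|A∪B∪C| = 58+59+61-16-11-8+8 = 151

|A∪B∪C| = 151


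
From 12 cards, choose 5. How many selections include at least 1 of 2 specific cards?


Complement: C(12,5) - C(10,5) = 792 - 252 = 540

540


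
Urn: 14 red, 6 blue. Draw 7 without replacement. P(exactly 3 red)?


Hypergeometric: C(14,3)×C(6,4)/C(20,7)
= 364×15/77520 = 91/1292

P(X=3) = 91/1292 ≈ 7.04%


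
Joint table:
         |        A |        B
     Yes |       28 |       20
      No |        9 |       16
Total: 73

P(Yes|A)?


P(Yes|A) = 28/(28+9) = 28/37

P = 28/37 ≈ 75.68%


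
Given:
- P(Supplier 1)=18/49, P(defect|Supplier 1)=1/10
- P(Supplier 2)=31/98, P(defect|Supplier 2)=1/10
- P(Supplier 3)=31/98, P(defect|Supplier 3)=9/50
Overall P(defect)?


P(B) = Σ P(B|Aᵢ)×P(Aᵢ)
  1/10×18/49 = 9/245
  1/10×31/98 = 31/980
  9/50×31/98 = 279/4900
Sum = 307/2450

P(defect) = 307/2450 ≈ 12.53%


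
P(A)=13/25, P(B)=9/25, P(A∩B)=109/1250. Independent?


P(A)×P(B) = 117/625
P(A∩B) = 109/1250
Not equal → NOT independent

No, not independent


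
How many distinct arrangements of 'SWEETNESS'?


Letters: 9, freq: {'S': 3, 'W': 1, 'E': 3, 'T': 1, 'N': 1}
9!/(3!×1!×3!×1!×1!) = 362880/36 = 10080

10080


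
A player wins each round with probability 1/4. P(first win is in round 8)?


Geometric: P(X=8) = (1-p)^(k-1)×p = (3/4)^7×1/4 = 2187/65536

P(X=8) = 2187/65536 ≈ 3.34%


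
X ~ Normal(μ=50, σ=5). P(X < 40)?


z = (40-50)/5 = -2.0
P(Z < -2.0) = 0.0228

P(X < 40) ≈ 0.0228


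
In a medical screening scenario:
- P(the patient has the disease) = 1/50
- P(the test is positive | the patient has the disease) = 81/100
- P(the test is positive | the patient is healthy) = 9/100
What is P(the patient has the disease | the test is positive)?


Using Bayes' theorem:
P(A|B) = P(B|A)·P(A) / P(B)

P(the test is positive) = 81/100 × 1/50 + 9/100 × 49/50
= 81/5000 + 441/5000 = 261/2500

P(the patient has the disease|the test is positive) = (81/5000) / (261/2500) = 9/58

P(the patient has the disease|the test is positive) = 9/58 ≈ 15.52%


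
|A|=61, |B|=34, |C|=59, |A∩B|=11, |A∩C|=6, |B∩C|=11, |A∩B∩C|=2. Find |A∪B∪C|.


|A∪B∪C| = 61+34+59-11-6-11+2 = 128

|A∪B∪C| = 128


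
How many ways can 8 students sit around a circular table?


Circular arrangements of 8 distinct objects: fix one position to break rotational symmetry.
(n-1)! = 7! = 5040

5040


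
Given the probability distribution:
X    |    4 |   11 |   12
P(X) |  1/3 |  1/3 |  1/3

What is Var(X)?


E[X] = 9
E[X²] = 281/3
Var(X) = E[X²] - (E[X])² = 281/3 - 81 = 38/3

Var(X) = 38/3 ≈ 12.6667


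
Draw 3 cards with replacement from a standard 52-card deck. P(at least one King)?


P(not a King) = 48/52 = 12/13
P(none in 3 draws) = (12/13)^3 = 1728/2197
P(≥1 King) = 1 - 1728/2197 = 469/2197

P = 469/2197 ≈ 21.35%


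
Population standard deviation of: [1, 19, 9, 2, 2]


Mean = 33/5
  (1-33/5)²=784/25
  (19-33/5)²=3844/25
  (9-33/5)²=144/25
  (2-33/5)²=529/25
  (2-33/5)²=529/25
Σ(x-μ)² = 1166/5
σ² = (1166/5)/5 = 1166/25

σ = √(1166/25) ≈ 6.8293


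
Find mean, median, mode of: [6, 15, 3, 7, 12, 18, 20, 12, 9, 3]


Sorted: [3, 3, 6, 7, 9, 12, 12, 15, 18, 20]
Mean = 105/10 = 21/2
Median = 21/2
Freq: {6: 1, 15: 1, 3: 2, 7: 1, 12: 2, 18: 1, 20: 1, 9: 1}
Mode: [3, 12]

Mean=21/2, Median=21/2, Mode=[3, 12]


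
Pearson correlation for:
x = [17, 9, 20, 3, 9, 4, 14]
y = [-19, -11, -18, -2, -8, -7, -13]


n=7, Σx=76, Σy=-78, Σxy=-1070, Σx²=1072, Σy²=1092
r = (7×(-1070) - 76×(-78))/√((7×1072 - 76²)(7×1092 - (-78)²))
= -1562/√(1728×1560) = -1562/√2695680 ≈ -1562/1641.8526 ≈ -0.9514

r ≈ -0.9514


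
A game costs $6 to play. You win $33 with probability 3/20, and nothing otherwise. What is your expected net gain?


E[gain] = (33-6)×3/20 + (-6)×17/20
= 81/20 - 51/10 = -21/20

Expected net gain = $-21/20 ≈ $-1.05


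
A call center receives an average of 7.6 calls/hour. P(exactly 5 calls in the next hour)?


Poisson(λ=7.6): P(X=5) = e^(-λ)×λ^k/k!
= e^(-7.6) × 7.6^5 / 5!
≈ 0.0005004514334 × 25355.25376 / 120 ≈ 0.105742

P(X=5) ≈ 0.105742 ≈ 10.57%


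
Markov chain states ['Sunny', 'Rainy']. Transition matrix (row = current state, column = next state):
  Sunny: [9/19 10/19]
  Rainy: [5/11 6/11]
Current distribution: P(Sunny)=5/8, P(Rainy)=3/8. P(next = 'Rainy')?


P(next=Rainy) = Σᵢ P(now=i)×P(i→Rainy)
= 5/8×10/19 + 3/8×6/11
= 25/76 + 9/44 = 223/418

P = 223/418 ≈ 0.5335


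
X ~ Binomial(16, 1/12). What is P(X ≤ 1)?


P(X ≤ 1) = Σ P(X=i) for i=0..1
P(X=0) = 45949729863572161/184884258895036416
P(X=1) = 4177248169415651/11555266180939776
Sum = 4177248169415651/6847565144260608

P(X ≤ 1) = 4177248169415651/6847565144260608 ≈ 61.00%


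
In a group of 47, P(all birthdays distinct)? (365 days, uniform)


P(all different) = Π(365-i)/365 for i=0..46
= (365/365)×(364/365)×...×(319/365)
= 0.045226

P ≈ 0.0452 ≈ 4.52%


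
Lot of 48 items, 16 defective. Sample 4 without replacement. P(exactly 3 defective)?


Hypergeometric: C(16,3)×C(32,1)/C(48,4)
= 560×32/194580 = 896/9729

P(X=3) = 896/9729 ≈ 9.21%


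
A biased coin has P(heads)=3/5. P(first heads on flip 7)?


Geometric: P(X=7) = (1-p)^(k-1)×p = (2/5)^6×3/5 = 192/78125

P(X=7) = 192/78125 ≈ 0.25%


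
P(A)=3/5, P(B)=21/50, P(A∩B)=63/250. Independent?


P(A)×P(B) = 63/250
P(A∩B) = 63/250
Equal ✓ → Independent

Yes, independent


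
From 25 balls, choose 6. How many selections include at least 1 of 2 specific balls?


Complement: C(25,6) - C(23,6) = 177100 - 100947 = 76153

76153


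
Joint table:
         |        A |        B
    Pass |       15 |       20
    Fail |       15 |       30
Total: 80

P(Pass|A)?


P(Pass|A) = 15/(15+15) = 15/30 = 1/2

P = 1/2 ≈ 50.00%


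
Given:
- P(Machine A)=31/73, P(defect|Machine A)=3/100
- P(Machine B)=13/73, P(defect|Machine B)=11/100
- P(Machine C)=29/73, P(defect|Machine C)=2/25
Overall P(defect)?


P(B) = Σ P(B|Aᵢ)×P(Aᵢ)
  3/100×31/73 = 93/7300
  11/100×13/73 = 143/7300
  2/25×29/73 = 58/1825
Sum = 117/1825

P(defect) = 117/1825 ≈ 6.41%


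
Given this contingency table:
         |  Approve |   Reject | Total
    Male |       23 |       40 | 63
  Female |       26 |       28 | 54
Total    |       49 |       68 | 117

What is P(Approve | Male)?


P(Approve | Male) = 23/(23+40) = 23/63

P(Approve|Male) = 23/63 ≈ 36.51%


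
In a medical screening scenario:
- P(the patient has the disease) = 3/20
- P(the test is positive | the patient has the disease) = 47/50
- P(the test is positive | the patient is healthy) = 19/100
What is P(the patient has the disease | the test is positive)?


Using Bayes' theorem:
P(A|B) = P(B|A)·P(A) / P(B)

P(the test is positive) = 47/50 × 3/20 + 19/100 × 17/20
= 141/1000 + 323/2000 = 121/400

P(the patient has the disease|the test is positive) = (141/1000) / (121/400) = 282/605

P(the patient has the disease|the test is positive) = 282/605 ≈ 46.61%


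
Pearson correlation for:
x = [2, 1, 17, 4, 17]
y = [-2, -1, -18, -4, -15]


n=5, Σx=41, Σy=-40, Σxy=-582, Σx²=599, Σy²=570
r = (5×(-582) - 41×(-40))/√((5×599 - 41²)(5×570 - (-40)²))
= -1270/√(1314×1250) = -1270/√1642500 ≈ -1270/1281.6006 ≈ -0.9909

r ≈ -0.9909


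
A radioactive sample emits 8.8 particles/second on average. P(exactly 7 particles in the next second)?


Poisson(λ=8.8): P(X=7) = e^(-λ)×λ^k/k!
= e^(-8.8) × 8.8^7 / 7!
≈ 0.0001507330751 × 4086755.9637 / 5040 ≈ 0.122224

P(X=7) ≈ 0.122224 ≈ 12.22%


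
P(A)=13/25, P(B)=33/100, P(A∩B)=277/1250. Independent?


P(A)×P(B) = 429/2500
P(A∩B) = 277/1250
Not equal → NOT independent

No, not independent


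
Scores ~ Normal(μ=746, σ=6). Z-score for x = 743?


z = (x - μ)/σ = (743 - 746)/6 = -0.5

z = -0.5


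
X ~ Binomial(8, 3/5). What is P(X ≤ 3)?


P(X ≤ 3) = Σ P(X=i) for i=0..3
P(X=0) = 256/390625
P(X=1) = 3072/390625
P(X=2) = 16128/390625
P(X=3) = 48384/390625
Sum = 13568/78125

P(X ≤ 3) = 13568/78125 ≈ 17.37%


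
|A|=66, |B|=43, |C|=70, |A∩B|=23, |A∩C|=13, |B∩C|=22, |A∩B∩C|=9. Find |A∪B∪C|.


|A∪B∪C| = 66+43+70-23-13-22+9 = 130

|A∪B∪C| = 130


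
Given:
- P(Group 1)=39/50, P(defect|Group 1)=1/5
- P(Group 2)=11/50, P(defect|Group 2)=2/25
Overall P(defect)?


P(B) = Σ P(B|Aᵢ)×P(Aᵢ)
  1/5×39/50 = 39/250
  2/25×11/50 = 11/625
Sum = 217/1250

P(defect) = 217/1250 ≈ 17.36%


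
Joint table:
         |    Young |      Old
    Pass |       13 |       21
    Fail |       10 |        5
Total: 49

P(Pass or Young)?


P(Pass∨Young) = P(Pass) + P(Young) - P(Pass∧Young)
= (34 + 23 - 13)/49 = 44/49

P = 44/49 ≈ 89.80%


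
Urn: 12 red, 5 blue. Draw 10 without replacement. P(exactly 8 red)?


Hypergeometric: C(12,8)×C(5,2)/C(17,10)
= 495×10/19448 = 225/884

P(X=8) = 225/884 ≈ 25.45%


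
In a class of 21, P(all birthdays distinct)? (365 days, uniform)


P(all different) = Π(365-i)/365 for i=0..20
= (365/365)×(364/365)×...×(345/365)
= 0.556312

P ≈ 0.5563 ≈ 55.63%


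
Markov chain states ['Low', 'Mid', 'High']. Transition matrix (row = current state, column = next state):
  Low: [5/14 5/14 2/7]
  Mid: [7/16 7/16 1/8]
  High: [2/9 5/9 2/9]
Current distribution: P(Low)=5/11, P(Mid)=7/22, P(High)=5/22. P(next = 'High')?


P(next=High) = Σᵢ P(now=i)×P(i→High)
= 5/11×2/7 + 7/22×1/8 + 5/22×2/9
= 10/77 + 7/176 + 5/99 = 2441/11088

P = 2441/11088 ≈ 0.2201


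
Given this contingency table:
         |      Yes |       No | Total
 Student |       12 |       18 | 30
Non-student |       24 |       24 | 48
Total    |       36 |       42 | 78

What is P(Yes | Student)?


P(Yes | Student) = 12/(12+18) = 12/30 = 2/5

P(Yes|Student) = 2/5 ≈ 40.00%


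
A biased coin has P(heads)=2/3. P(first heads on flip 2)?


Geometric: P(X=2) = (1-p)^(k-1)×p = (1/3)^1×2/3 = 2/9

P(X=2) = 2/9 ≈ 22.22%


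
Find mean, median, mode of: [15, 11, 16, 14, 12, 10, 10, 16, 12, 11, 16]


Sorted: [10, 10, 11, 11, 12, 12, 14, 15, 16, 16, 16]
Mean = 143/11 = 13
Median = 12
Freq: {15: 1, 11: 2, 16: 3, 14: 1, 12: 2, 10: 2}
Mode: [16]

Mean=13, Median=12, Mode=16


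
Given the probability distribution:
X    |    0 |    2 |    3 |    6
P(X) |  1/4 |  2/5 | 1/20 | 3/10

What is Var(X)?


E[X] = 11/4
E[X²] = 257/20
Var(X) = E[X²] - (E[X])² = 257/20 - 121/16 = 423/80

Var(X) = 423/80 ≈ 5.2875
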